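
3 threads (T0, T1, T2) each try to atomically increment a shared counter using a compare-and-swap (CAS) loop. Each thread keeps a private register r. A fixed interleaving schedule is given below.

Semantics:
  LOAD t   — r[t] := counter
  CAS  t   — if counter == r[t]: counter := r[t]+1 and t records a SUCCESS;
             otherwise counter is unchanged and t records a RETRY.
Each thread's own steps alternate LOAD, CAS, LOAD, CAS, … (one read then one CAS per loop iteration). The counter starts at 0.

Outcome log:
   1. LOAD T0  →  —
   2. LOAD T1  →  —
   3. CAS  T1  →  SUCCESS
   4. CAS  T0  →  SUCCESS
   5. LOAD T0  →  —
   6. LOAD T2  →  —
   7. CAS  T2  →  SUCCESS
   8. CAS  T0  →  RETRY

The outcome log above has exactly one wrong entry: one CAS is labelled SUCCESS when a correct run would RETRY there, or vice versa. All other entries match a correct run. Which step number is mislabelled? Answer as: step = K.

step = 4

Correct run:
#1 T0 reads 0
#2 T1 reads 0
#3 T1 CAS(0→1) writes; counter now 1
#4 T0 CAS(0→1) fails; counter now 1
#5 T0 reads 1
#6 T2 reads 1
#7 T2 CAS(1→2) writes; counter now 2
#8 T0 CAS(1→2) fails; counter now 2
Flip is step 4.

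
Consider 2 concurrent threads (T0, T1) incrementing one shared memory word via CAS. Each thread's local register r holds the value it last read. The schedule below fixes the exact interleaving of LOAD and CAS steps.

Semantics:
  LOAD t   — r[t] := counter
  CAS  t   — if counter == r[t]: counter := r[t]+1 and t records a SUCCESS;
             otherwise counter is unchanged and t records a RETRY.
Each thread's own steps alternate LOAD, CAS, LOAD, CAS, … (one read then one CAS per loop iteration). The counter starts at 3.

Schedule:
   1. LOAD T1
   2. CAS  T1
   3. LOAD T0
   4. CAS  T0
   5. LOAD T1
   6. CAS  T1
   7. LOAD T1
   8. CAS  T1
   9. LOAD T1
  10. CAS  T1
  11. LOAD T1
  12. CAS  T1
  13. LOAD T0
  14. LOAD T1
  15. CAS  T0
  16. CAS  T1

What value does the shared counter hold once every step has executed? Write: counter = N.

counter = 10

   1) LOAD T1:  M=3  r_T1=3
   2) CAS  T1:  M=4  r_T1=3 ✓
   3) LOAD T0:  M=4  r_T0=4
   4) CAS  T0:  M=5  r_T0=4 ✓
   5) LOAD T1:  M=5  r_T1=5
   6) CAS  T1:  M=6  r_T1=5 ✓
   7) LOAD T1:  M=6  r_T1=6
   8) CAS  T1:  M=7  r_T1=6 ✓
   9) LOAD T1:  M=7  r_T1=7
  10) CAS  T1:  M=8  r_T1=7 ✓
  11) LOAD T1:  M=8  r_T1=8
  12) CAS  T1:  M=9  r_T1=8 ✓
  13) LOAD T0:  M=9  r_T0=9
  14) LOAD T1:  M=9  r_T1=9
  15) CAS  T0:  M=10  r_T0=9 ✓
  16) CAS  T1:  M=10  r_T1=9 ✗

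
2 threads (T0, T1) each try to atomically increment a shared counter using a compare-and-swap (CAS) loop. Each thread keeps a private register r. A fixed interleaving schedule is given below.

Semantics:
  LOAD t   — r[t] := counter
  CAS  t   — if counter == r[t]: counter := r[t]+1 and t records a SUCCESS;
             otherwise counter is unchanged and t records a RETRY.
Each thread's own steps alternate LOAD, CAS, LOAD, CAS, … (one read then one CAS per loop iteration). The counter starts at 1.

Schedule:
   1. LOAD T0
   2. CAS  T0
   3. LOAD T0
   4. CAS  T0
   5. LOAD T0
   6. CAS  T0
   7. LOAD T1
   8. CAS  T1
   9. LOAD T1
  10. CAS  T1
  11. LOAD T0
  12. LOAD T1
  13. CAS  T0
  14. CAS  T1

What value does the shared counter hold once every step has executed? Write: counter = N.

counter = 7

[1] T0.load  rd  (counter 1, T0.r 1)
[2] T0.cas  hit  (counter 2, T0.r 1)
[3] T0.load  rd  (counter 2, T0.r 2)
[4] T0.cas  hit  (counter 3, T0.r 2)
[5] T0.load  rd  (counter 3, T0.r 3)
[6] T0.cas  hit  (counter 4, T0.r 3)
[7] T1.load  rd  (counter 4, T1.r 4)
[8] T1.cas  hit  (counter 5, T1.r 4)
[9] T1.load  rd  (counter 5, T1.r 5)
[10] T1.cas  hit  (counter 6, T1.r 5)
[11] T0.load  rd  (counter 6, T0.r 6)
[12] T1.load  rd  (counter 6, T1.r 6)
[13] T0.cas  hit  (counter 7, T0.r 6)
[14] T1.cas  miss  (counter 7, T1.r 6)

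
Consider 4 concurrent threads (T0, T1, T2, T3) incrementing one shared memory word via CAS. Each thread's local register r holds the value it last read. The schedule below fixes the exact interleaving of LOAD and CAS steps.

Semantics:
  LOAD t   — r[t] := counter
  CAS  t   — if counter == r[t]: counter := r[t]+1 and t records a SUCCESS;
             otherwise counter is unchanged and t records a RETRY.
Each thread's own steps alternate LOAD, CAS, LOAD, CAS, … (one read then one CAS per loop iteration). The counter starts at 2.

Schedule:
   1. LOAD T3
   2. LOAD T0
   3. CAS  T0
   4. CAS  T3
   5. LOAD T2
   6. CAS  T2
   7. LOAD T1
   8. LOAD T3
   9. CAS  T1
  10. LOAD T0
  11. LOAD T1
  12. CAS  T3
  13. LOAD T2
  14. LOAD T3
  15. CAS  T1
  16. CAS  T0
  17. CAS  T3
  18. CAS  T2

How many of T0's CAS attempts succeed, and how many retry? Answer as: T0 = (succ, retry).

T0 = (1, 1)

T3 LOAD — after: cnt=2, r=2 — load
T0 LOAD — after: cnt=2, r=2 — load
T0 CAS — after: cnt=3, r=2 — ok
T3 CAS — after: cnt=3, r=2 — retry
T2 LOAD — after: cnt=3, r=3 — load
T2 CAS — after: cnt=4, r=3 — ok
T1 LOAD — after: cnt=4, r=4 — load
T3 LOAD — after: cnt=4, r=4 — load
T1 CAS — after: cnt=5, r=4 — ok
T0 LOAD — after: cnt=5, r=5 — load
T1 LOAD — after: cnt=5, r=5 — load
T3 CAS — after: cnt=5, r=4 — retry
T2 LOAD — after: cnt=5, r=5 — load
T3 LOAD — after: cnt=5, r=5 — load
T1 CAS — after: cnt=6, r=5 — ok
T0 CAS — after: cnt=6, r=5 — retry
T3 CAS — after: cnt=6, r=5 — retry
T2 CAS — after: cnt=6, r=5 — retry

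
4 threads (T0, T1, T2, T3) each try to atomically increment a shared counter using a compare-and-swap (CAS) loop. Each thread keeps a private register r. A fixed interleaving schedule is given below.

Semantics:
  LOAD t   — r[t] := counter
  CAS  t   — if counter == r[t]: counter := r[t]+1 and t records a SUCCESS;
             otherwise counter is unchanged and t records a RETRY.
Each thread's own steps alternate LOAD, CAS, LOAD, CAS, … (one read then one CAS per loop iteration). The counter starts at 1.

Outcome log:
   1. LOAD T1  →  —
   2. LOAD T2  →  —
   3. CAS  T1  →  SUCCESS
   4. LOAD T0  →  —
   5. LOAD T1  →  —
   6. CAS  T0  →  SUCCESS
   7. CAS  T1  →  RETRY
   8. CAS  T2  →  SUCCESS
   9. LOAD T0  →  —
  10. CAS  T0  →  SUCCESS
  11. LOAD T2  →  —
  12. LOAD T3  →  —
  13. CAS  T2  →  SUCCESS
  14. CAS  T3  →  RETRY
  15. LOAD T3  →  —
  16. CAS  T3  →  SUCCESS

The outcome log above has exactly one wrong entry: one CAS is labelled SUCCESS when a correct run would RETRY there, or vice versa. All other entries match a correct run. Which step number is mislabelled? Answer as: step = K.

Correct run:
[1] T1.load  rd  (counter 1, T1.r 1)
[2] T2.load  rd  (counter 1, T2.r 1)
[3] T1.cas  hit  (counter 2, T1.r 1)
[4] T0.load  rd  (counter 2, T0.r 2)
[5] T1.load  rd  (counter 2, T1.r 2)
[6] T0.cas  hit  (counter 3, T0.r 2)
[7] T1.cas  miss  (counter 3, T1.r 2)
[8] T2.cas  miss  (counter 3, T2.r 1)
[9] T0.load  rd  (counter 3, T0.r 3)
[10] T0.cas  hit  (counter 4, T0.r 3)
[11] T2.load  rd  (counter 4, T2.r 4)
[12] T3.load  rd  (counter 4, T3.r 4)
[13] T2.cas  hit  (counter 5, T2.r 4)
[14] T3.cas  miss  (counter 5, T3.r 4)
[15] T3.load  rd  (counter 5, T3.r 5)
[16] T3.cas  hit  (counter 6, T3.r 5)
Mismatch at 8.

step = 8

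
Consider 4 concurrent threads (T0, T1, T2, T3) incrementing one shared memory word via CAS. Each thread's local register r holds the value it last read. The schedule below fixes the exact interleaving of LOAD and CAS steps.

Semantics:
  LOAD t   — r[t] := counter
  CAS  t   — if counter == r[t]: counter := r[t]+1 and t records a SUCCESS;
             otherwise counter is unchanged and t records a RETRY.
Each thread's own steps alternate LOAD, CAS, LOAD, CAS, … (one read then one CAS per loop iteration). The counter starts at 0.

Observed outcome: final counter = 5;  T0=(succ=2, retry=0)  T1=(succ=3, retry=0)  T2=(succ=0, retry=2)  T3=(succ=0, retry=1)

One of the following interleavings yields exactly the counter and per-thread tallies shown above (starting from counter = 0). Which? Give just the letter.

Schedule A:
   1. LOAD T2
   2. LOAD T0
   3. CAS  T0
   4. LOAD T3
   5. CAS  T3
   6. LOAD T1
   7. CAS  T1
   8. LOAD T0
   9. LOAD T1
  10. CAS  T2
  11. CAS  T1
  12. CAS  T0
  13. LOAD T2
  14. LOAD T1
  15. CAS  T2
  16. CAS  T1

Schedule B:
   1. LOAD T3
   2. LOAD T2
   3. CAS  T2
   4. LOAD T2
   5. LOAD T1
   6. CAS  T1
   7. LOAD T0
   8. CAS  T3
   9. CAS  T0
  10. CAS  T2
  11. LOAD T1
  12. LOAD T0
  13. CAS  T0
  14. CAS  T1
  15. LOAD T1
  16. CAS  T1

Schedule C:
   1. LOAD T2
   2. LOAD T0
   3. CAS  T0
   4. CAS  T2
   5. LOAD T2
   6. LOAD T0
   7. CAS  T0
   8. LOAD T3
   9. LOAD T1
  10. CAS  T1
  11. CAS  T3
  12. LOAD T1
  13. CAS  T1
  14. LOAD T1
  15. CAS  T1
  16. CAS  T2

C

Tracing schedule C:
1. LOAD T2 → mem=0 r[T2]=0 [LOAD]
2. LOAD T0 → mem=0 r[T0]=0 [LOAD]
3. CAS T0 → mem=1 r[T0]=0 [OK]
4. CAS T2 → mem=1 r[T2]=0 [RETRY]
5. LOAD T2 → mem=1 r[T2]=1 [LOAD]
6. LOAD T0 → mem=1 r[T0]=1 [LOAD]
7. CAS T0 → mem=2 r[T0]=1 [OK]
8. LOAD T3 → mem=2 r[T3]=2 [LOAD]
9. LOAD T1 → mem=2 r[T1]=2 [LOAD]
10. CAS T1 → mem=3 r[T1]=2 [OK]
11. CAS T3 → mem=3 r[T3]=2 [RETRY]
12. LOAD T1 → mem=3 r[T1]=3 [LOAD]
13. CAS T1 → mem=4 r[T1]=3 [OK]
14. LOAD T1 → mem=4 r[T1]=4 [LOAD]
15. CAS T1 → mem=5 r[T1]=4 [OK]
16. CAS T2 → mem=5 r[T2]=1 [RETRY]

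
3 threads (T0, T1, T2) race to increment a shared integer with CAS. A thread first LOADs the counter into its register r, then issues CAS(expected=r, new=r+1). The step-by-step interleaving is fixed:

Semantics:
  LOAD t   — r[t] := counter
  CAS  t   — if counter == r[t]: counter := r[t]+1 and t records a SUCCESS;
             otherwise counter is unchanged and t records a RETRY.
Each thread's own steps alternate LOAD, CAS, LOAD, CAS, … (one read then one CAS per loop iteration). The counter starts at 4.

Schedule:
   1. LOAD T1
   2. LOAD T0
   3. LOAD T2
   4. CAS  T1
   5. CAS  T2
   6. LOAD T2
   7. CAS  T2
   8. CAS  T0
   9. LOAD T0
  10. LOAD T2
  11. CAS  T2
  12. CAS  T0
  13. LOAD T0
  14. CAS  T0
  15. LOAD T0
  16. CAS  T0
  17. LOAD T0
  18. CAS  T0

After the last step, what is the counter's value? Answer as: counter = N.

1. LOAD T1 → mem=4 r[T1]=4 [LOAD]
2. LOAD T0 → mem=4 r[T0]=4 [LOAD]
3. LOAD T2 → mem=4 r[T2]=4 [LOAD]
4. CAS T1 → mem=5 r[T1]=4 [OK]
5. CAS T2 → mem=5 r[T2]=4 [RETRY]
6. LOAD T2 → mem=5 r[T2]=5 [LOAD]
7. CAS T2 → mem=6 r[T2]=5 [OK]
8. CAS T0 → mem=6 r[T0]=4 [RETRY]
9. LOAD T0 → mem=6 r[T0]=6 [LOAD]
10. LOAD T2 → mem=6 r[T2]=6 [LOAD]
11. CAS T2 → mem=7 r[T2]=6 [OK]
12. CAS T0 → mem=7 r[T0]=6 [RETRY]
13. LOAD T0 → mem=7 r[T0]=7 [LOAD]
14. CAS T0 → mem=8 r[T0]=7 [OK]
15. LOAD T0 → mem=8 r[T0]=8 [LOAD]
16. CAS T0 → mem=9 r[T0]=8 [OK]
17. LOAD T0 → mem=9 r[T0]=9 [LOAD]
18. CAS T0 → mem=10 r[T0]=9 [OK]

counter = 10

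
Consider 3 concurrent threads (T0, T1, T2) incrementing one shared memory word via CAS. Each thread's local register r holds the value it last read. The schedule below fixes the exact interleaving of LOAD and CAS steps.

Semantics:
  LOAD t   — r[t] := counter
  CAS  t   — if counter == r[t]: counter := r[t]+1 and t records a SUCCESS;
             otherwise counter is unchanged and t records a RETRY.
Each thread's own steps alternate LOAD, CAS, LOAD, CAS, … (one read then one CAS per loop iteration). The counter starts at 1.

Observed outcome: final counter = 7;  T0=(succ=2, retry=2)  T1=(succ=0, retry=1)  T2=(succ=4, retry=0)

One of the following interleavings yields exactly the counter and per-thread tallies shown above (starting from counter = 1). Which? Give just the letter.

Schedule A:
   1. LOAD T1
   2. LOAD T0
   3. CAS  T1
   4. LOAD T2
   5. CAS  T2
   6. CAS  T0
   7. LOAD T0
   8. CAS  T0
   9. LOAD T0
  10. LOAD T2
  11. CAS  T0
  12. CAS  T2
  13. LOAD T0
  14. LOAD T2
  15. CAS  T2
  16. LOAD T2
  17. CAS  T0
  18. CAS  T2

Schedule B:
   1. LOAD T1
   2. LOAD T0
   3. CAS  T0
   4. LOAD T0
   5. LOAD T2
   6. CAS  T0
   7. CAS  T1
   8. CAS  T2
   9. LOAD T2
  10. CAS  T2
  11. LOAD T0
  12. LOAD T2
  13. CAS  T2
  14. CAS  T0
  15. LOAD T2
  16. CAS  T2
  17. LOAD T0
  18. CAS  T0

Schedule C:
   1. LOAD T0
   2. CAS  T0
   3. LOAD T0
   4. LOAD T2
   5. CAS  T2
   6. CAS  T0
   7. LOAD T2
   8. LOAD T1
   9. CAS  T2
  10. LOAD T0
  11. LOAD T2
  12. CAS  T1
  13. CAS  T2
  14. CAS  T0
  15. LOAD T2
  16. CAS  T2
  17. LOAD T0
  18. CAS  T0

Tracing schedule C:
T0 LOAD — after: cnt=1, r=1 — load
T0 CAS — after: cnt=2, r=1 — ok
T0 LOAD — after: cnt=2, r=2 — load
T2 LOAD — after: cnt=2, r=2 — load
T2 CAS — after: cnt=3, r=2 — ok
T0 CAS — after: cnt=3, r=2 — retry
T2 LOAD — after: cnt=3, r=3 — load
T1 LOAD — after: cnt=3, r=3 — load
T2 CAS — after: cnt=4, r=3 — ok
T0 LOAD — after: cnt=4, r=4 — load
T2 LOAD — after: cnt=4, r=4 — load
T1 CAS — after: cnt=4, r=3 — retry
T2 CAS — after: cnt=5, r=4 — ok
T0 CAS — after: cnt=5, r=4 — retry
T2 LOAD — after: cnt=5, r=5 — load
T2 CAS — after: cnt=6, r=5 — ok
T0 LOAD — after: cnt=6, r=6 — load
T0 CAS — after: cnt=7, r=6 — ok

C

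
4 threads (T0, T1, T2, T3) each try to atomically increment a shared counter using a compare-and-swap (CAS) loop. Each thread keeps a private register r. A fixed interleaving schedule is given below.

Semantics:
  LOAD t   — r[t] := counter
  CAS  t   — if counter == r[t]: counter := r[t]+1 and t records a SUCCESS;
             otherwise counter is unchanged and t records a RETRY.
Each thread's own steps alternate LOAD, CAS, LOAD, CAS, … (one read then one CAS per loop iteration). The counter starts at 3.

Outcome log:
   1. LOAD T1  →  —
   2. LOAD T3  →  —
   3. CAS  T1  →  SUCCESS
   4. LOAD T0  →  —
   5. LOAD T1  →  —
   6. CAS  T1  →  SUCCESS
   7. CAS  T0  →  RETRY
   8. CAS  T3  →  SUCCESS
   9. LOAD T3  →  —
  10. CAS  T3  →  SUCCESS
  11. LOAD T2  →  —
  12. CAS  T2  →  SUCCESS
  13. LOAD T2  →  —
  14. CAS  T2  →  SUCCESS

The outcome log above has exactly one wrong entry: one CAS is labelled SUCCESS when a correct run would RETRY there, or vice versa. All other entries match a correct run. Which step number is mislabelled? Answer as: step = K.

step = 8

Correct run:
   1) LOAD T1:  M=3  r_T1=3
   2) LOAD T3:  M=3  r_T3=3
   3) CAS  T1:  M=4  r_T1=3 ✓
   4) LOAD T0:  M=4  r_T0=4
   5) LOAD T1:  M=4  r_T1=4
   6) CAS  T1:  M=5  r_T1=4 ✓
   7) CAS  T0:  M=5  r_T0=4 ✗
   8) CAS  T3:  M=5  r_T3=3 ✗
   9) LOAD T3:  M=5  r_T3=5
  10) CAS  T3:  M=6  r_T3=5 ✓
  11) LOAD T2:  M=6  r_T2=6
  12) CAS  T2:  M=7  r_T2=6 ✓
  13) LOAD T2:  M=7  r_T2=7
  14) CAS  T2:  M=8  r_T2=7 ✓
Log disagrees first at step 8.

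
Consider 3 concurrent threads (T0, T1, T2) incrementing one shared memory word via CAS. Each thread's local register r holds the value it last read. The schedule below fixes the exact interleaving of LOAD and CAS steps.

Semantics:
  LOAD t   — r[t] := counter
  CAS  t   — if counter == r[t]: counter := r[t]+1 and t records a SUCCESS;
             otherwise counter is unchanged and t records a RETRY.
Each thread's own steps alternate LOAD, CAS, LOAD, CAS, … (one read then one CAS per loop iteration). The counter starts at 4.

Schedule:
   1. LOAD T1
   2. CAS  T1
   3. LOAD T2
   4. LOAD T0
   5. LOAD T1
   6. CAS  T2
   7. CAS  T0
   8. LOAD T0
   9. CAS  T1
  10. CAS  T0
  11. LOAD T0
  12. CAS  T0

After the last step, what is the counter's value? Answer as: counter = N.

   1) LOAD T1:  M=4  r_T1=4
   2) CAS  T1:  M=5  r_T1=4 ✓
   3) LOAD T2:  M=5  r_T2=5
   4) LOAD T0:  M=5  r_T0=5
   5) LOAD T1:  M=5  r_T1=5
   6) CAS  T2:  M=6  r_T2=5 ✓
   7) CAS  T0:  M=6  r_T0=5 ✗
   8) LOAD T0:  M=6  r_T0=6
   9) CAS  T1:  M=6  r_T1=5 ✗
  10) CAS  T0:  M=7  r_T0=6 ✓
  11) LOAD T0:  M=7  r_T0=7
  12) CAS  T0:  M=8  r_T0=7 ✓

counter = 8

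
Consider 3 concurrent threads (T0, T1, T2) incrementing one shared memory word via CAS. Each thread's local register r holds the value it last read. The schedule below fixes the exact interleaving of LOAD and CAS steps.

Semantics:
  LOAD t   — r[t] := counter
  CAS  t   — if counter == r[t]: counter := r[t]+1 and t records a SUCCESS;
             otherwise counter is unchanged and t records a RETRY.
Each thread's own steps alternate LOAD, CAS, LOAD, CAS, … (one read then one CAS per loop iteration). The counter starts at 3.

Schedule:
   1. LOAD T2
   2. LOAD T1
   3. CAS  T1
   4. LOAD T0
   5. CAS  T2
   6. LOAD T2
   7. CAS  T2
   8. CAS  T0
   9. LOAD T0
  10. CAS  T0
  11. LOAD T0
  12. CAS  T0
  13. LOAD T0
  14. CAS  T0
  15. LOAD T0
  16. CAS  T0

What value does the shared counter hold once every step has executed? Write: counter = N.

1. LOAD T2 → mem=3 r[T2]=3 [LOAD]
2. LOAD T1 → mem=3 r[T1]=3 [LOAD]
3. CAS T1 → mem=4 r[T1]=3 [OK]
4. LOAD T0 → mem=4 r[T0]=4 [LOAD]
5. CAS T2 → mem=4 r[T2]=3 [RETRY]
6. LOAD T2 → mem=4 r[T2]=4 [LOAD]
7. CAS T2 → mem=5 r[T2]=4 [OK]
8. CAS T0 → mem=5 r[T0]=4 [RETRY]
9. LOAD T0 → mem=5 r[T0]=5 [LOAD]
10. CAS T0 → mem=6 r[T0]=5 [OK]
11. LOAD T0 → mem=6 r[T0]=6 [LOAD]
12. CAS T0 → mem=7 r[T0]=6 [OK]
13. LOAD T0 → mem=7 r[T0]=7 [LOAD]
14. CAS T0 → mem=8 r[T0]=7 [OK]
15. LOAD T0 → mem=8 r[T0]=8 [LOAD]
16. CAS T0 → mem=9 r[T0]=8 [OK]

counter = 9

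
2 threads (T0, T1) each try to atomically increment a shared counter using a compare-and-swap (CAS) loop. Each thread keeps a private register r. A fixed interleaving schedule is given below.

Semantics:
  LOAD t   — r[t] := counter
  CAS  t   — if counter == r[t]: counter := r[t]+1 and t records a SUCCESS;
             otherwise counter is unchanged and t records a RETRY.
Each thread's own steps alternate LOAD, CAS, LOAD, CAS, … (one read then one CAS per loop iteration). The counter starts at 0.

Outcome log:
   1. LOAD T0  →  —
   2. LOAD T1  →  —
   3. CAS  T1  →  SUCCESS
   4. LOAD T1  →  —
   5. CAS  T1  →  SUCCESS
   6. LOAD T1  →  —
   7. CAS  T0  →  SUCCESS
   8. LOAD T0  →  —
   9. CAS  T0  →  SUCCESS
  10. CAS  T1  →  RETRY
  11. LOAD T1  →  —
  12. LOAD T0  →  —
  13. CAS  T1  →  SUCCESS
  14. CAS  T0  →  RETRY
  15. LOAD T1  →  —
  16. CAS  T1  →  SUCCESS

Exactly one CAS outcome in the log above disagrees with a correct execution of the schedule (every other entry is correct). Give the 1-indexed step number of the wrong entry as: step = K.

Reference trace:
1. LOAD T0 → mem=0 r[T0]=0 [LOAD]
2. LOAD T1 → mem=0 r[T1]=0 [LOAD]
3. CAS T1 → mem=1 r[T1]=0 [OK]
4. LOAD T1 → mem=1 r[T1]=1 [LOAD]
5. CAS T1 → mem=2 r[T1]=1 [OK]
6. LOAD T1 → mem=2 r[T1]=2 [LOAD]
7. CAS T0 → mem=2 r[T0]=0 [RETRY]
8. LOAD T0 → mem=2 r[T0]=2 [LOAD]
9. CAS T0 → mem=3 r[T0]=2 [OK]
10. CAS T1 → mem=3 r[T1]=2 [RETRY]
11. LOAD T1 → mem=3 r[T1]=3 [LOAD]
12. LOAD T0 → mem=3 r[T0]=3 [LOAD]
13. CAS T1 → mem=4 r[T1]=3 [OK]
14. CAS T0 → mem=4 r[T0]=3 [RETRY]
15. LOAD T1 → mem=4 r[T1]=4 [LOAD]
16. CAS T1 → mem=5 r[T1]=4 [OK]
Mismatch at 7.

step = 7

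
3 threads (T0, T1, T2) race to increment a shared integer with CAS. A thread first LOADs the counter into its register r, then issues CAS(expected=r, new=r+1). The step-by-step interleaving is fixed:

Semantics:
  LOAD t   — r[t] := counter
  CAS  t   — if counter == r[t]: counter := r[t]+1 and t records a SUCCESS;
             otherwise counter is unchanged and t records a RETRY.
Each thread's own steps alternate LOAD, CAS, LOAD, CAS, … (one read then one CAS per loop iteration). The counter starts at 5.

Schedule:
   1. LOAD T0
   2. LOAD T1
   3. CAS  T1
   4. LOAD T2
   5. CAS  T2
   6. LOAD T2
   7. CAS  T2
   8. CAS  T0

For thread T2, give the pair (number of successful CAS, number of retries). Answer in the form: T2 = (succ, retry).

T2 = (2, 0)

step 1: T0 LOAD ⇒ load; ctr=5 reg=5
step 2: T1 LOAD ⇒ load; ctr=5 reg=5
step 3: T1 CAS ⇒ ok; ctr=6 reg=5
step 4: T2 LOAD ⇒ load; ctr=6 reg=6
step 5: T2 CAS ⇒ ok; ctr=7 reg=6
step 6: T2 LOAD ⇒ load; ctr=7 reg=7
step 7: T2 CAS ⇒ ok; ctr=8 reg=7
step 8: T0 CAS ⇒ retry; ctr=8 reg=5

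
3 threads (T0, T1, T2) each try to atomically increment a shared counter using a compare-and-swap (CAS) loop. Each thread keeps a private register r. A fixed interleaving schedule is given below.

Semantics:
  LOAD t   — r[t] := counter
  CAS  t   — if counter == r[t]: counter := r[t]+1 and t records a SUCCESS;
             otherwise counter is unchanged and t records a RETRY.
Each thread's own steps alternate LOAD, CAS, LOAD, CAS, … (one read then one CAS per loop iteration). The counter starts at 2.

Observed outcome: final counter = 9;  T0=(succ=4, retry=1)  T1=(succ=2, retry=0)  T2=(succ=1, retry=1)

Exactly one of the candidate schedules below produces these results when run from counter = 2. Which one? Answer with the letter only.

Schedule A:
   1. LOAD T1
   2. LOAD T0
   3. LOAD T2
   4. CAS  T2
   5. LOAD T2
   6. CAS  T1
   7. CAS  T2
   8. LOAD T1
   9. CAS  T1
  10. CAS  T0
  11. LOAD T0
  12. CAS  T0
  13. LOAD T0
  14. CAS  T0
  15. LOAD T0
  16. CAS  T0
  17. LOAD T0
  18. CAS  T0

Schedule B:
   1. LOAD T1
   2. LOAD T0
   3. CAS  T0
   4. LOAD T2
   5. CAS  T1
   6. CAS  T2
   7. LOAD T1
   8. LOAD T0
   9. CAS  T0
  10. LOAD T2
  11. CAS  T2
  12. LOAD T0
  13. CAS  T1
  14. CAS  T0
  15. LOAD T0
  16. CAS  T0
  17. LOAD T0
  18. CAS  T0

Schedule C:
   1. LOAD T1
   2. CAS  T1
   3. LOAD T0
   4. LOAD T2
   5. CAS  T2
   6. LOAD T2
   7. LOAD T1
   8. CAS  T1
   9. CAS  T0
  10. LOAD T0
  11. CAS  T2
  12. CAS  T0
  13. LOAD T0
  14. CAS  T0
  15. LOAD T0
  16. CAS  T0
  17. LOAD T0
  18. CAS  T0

Tracing schedule C:
step 1: T1 LOAD ⇒ load; ctr=2 reg=2
step 2: T1 CAS ⇒ ok; ctr=3 reg=2
step 3: T0 LOAD ⇒ load; ctr=3 reg=3
step 4: T2 LOAD ⇒ load; ctr=3 reg=3
step 5: T2 CAS ⇒ ok; ctr=4 reg=3
step 6: T2 LOAD ⇒ load; ctr=4 reg=4
step 7: T1 LOAD ⇒ load; ctr=4 reg=4
step 8: T1 CAS ⇒ ok; ctr=5 reg=4
step 9: T0 CAS ⇒ retry; ctr=5 reg=3
step 10: T0 LOAD ⇒ load; ctr=5 reg=5
step 11: T2 CAS ⇒ retry; ctr=5 reg=4
step 12: T0 CAS ⇒ ok; ctr=6 reg=5
step 13: T0 LOAD ⇒ load; ctr=6 reg=6
step 14: T0 CAS ⇒ ok; ctr=7 reg=6
step 15: T0 LOAD ⇒ load; ctr=7 reg=7
step 16: T0 CAS ⇒ ok; ctr=8 reg=7
step 17: T0 LOAD ⇒ load; ctr=8 reg=8
step 18: T0 CAS ⇒ ok; ctr=9 reg=8

C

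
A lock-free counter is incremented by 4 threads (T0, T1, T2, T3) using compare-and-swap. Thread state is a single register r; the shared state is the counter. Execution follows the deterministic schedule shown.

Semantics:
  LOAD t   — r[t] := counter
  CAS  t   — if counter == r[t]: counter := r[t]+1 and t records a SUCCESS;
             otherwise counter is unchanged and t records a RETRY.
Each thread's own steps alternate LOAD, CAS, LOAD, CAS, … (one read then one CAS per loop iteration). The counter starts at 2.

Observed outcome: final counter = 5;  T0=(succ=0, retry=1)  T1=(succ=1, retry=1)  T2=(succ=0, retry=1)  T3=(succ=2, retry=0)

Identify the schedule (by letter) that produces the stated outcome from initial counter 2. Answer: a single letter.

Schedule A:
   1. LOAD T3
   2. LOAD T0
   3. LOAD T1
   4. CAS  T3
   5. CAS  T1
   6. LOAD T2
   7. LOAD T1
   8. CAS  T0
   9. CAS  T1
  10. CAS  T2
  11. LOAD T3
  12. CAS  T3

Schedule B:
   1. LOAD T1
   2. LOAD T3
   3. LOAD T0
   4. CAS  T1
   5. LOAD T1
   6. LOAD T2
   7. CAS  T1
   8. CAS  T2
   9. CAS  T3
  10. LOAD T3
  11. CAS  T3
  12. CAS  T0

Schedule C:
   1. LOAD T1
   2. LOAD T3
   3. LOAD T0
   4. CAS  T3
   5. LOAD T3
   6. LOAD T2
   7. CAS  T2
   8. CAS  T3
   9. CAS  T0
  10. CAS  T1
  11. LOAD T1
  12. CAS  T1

Simulating candidate A:
   1) LOAD T3:  M=2  r_T3=2
   2) LOAD T0:  M=2  r_T0=2
   3) LOAD T1:  M=2  r_T1=2
   4) CAS  T3:  M=3  r_T3=2 ✓
   5) CAS  T1:  M=3  r_T1=2 ✗
   6) LOAD T2:  M=3  r_T2=3
   7) LOAD T1:  M=3  r_T1=3
   8) CAS  T0:  M=3  r_T0=2 ✗
   9) CAS  T1:  M=4  r_T1=3 ✓
  10) CAS  T2:  M=4  r_T2=3 ✗
  11) LOAD T3:  M=4  r_T3=4
  12) CAS  T3:  M=5  r_T3=4 ✓

A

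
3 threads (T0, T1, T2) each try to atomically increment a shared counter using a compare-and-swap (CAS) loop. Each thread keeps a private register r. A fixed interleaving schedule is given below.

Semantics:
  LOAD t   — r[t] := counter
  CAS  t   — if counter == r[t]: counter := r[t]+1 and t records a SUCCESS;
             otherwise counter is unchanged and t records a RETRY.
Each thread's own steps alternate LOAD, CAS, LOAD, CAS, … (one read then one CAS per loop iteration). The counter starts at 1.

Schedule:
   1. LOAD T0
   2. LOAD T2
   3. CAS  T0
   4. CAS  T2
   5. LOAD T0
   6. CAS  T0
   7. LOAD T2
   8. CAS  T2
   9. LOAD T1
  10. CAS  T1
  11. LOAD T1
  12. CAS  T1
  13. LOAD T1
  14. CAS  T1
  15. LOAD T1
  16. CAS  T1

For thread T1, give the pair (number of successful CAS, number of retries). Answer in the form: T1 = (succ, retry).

T1 = (4, 0)

1. LOAD T0 → mem=1 r[T0]=1 [LOAD]
2. LOAD T2 → mem=1 r[T2]=1 [LOAD]
3. CAS T0 → mem=2 r[T0]=1 [OK]
4. CAS T2 → mem=2 r[T2]=1 [RETRY]
5. LOAD T0 → mem=2 r[T0]=2 [LOAD]
6. CAS T0 → mem=3 r[T0]=2 [OK]
7. LOAD T2 → mem=3 r[T2]=3 [LOAD]
8. CAS T2 → mem=4 r[T2]=3 [OK]
9. LOAD T1 → mem=4 r[T1]=4 [LOAD]
10. CAS T1 → mem=5 r[T1]=4 [OK]
11. LOAD T1 → mem=5 r[T1]=5 [LOAD]
12. CAS T1 → mem=6 r[T1]=5 [OK]
13. LOAD T1 → mem=6 r[T1]=6 [LOAD]
14. CAS T1 → mem=7 r[T1]=6 [OK]
15. LOAD T1 → mem=7 r[T1]=7 [LOAD]
16. CAS T1 → mem=8 r[T1]=7 [OK]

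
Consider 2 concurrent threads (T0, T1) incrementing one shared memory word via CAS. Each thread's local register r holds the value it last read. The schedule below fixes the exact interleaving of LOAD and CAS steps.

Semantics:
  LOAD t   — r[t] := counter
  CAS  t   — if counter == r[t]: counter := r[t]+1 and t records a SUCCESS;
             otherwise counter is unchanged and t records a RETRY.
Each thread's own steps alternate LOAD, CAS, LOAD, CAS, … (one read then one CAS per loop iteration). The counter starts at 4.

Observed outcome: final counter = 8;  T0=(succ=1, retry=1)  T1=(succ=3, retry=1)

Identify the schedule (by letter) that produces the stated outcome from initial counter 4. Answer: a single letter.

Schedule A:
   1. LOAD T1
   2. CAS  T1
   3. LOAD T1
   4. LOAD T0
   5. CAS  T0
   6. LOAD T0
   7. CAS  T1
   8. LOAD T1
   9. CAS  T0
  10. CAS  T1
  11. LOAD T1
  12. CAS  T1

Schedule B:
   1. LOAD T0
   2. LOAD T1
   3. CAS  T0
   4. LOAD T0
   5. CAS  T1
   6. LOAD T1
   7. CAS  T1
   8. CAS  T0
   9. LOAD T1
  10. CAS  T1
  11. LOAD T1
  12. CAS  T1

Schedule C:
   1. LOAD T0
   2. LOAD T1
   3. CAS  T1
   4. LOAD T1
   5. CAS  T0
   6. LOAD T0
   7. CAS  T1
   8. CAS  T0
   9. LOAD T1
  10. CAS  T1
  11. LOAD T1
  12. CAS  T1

Tracing schedule B:
step 1: T0 LOAD ⇒ load; ctr=4 reg=4
step 2: T1 LOAD ⇒ load; ctr=4 reg=4
step 3: T0 CAS ⇒ ok; ctr=5 reg=4
step 4: T0 LOAD ⇒ load; ctr=5 reg=5
step 5: T1 CAS ⇒ retry; ctr=5 reg=4
step 6: T1 LOAD ⇒ load; ctr=5 reg=5
step 7: T1 CAS ⇒ ok; ctr=6 reg=5
step 8: T0 CAS ⇒ retry; ctr=6 reg=5
step 9: T1 LOAD ⇒ load; ctr=6 reg=6
step 10: T1 CAS ⇒ ok; ctr=7 reg=6
step 11: T1 LOAD ⇒ load; ctr=7 reg=7
step 12: T1 CAS ⇒ ok; ctr=8 reg=7

B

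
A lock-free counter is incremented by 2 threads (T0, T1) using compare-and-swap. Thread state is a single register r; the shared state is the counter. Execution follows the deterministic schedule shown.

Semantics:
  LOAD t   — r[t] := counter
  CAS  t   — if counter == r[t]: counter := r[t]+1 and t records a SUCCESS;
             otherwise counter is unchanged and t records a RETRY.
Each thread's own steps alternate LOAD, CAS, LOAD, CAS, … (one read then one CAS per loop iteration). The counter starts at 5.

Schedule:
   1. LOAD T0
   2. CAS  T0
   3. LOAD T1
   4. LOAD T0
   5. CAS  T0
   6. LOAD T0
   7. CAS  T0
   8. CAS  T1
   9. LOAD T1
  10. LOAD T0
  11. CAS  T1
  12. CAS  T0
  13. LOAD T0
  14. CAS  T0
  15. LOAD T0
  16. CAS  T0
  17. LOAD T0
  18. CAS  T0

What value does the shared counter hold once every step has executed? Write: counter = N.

step 1: T0 LOAD ⇒ load; ctr=5 reg=5
step 2: T0 CAS ⇒ ok; ctr=6 reg=5
step 3: T1 LOAD ⇒ load; ctr=6 reg=6
step 4: T0 LOAD ⇒ load; ctr=6 reg=6
step 5: T0 CAS ⇒ ok; ctr=7 reg=6
step 6: T0 LOAD ⇒ load; ctr=7 reg=7
step 7: T0 CAS ⇒ ok; ctr=8 reg=7
step 8: T1 CAS ⇒ retry; ctr=8 reg=6
step 9: T1 LOAD ⇒ load; ctr=8 reg=8
step 10: T0 LOAD ⇒ load; ctr=8 reg=8
step 11: T1 CAS ⇒ ok; ctr=9 reg=8
step 12: T0 CAS ⇒ retry; ctr=9 reg=8
step 13: T0 LOAD ⇒ load; ctr=9 reg=9
step 14: T0 CAS ⇒ ok; ctr=10 reg=9
step 15: T0 LOAD ⇒ load; ctr=10 reg=10
step 16: T0 CAS ⇒ ok; ctr=11 reg=10
step 17: T0 LOAD ⇒ load; ctr=11 reg=11
step 18: T0 CAS ⇒ ok; ctr=12 reg=11

counter = 12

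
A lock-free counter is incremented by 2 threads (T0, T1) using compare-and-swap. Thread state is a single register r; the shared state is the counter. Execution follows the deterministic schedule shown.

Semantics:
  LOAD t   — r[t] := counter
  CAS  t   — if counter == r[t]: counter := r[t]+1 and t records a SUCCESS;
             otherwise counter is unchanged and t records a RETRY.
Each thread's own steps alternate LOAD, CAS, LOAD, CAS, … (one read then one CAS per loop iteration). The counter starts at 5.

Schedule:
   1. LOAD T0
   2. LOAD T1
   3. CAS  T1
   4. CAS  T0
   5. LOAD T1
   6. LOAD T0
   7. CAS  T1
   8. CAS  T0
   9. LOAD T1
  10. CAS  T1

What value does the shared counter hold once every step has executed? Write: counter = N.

counter = 8

step 1: T0 LOAD ⇒ load; ctr=5 reg=5
step 2: T1 LOAD ⇒ load; ctr=5 reg=5
step 3: T1 CAS ⇒ ok; ctr=6 reg=5
step 4: T0 CAS ⇒ retry; ctr=6 reg=5
step 5: T1 LOAD ⇒ load; ctr=6 reg=6
step 6: T0 LOAD ⇒ load; ctr=6 reg=6
step 7: T1 CAS ⇒ ok; ctr=7 reg=6
step 8: T0 CAS ⇒ retry; ctr=7 reg=6
step 9: T1 LOAD ⇒ load; ctr=7 reg=7
step 10: T1 CAS ⇒ ok; ctr=8 reg=7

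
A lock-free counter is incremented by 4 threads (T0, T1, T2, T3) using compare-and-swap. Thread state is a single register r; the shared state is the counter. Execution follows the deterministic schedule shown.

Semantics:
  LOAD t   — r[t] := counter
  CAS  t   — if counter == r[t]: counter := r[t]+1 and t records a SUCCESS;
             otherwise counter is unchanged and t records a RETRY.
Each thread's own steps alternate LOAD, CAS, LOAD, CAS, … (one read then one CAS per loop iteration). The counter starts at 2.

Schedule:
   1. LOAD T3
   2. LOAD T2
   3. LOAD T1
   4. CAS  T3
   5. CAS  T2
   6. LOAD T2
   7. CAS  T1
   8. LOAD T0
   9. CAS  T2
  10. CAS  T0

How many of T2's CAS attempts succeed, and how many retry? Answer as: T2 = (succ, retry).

step 1: T3 LOAD ⇒ load; ctr=2 reg=2
step 2: T2 LOAD ⇒ load; ctr=2 reg=2
step 3: T1 LOAD ⇒ load; ctr=2 reg=2
step 4: T3 CAS ⇒ ok; ctr=3 reg=2
step 5: T2 CAS ⇒ retry; ctr=3 reg=2
step 6: T2 LOAD ⇒ load; ctr=3 reg=3
step 7: T1 CAS ⇒ retry; ctr=3 reg=2
step 8: T0 LOAD ⇒ load; ctr=3 reg=3
step 9: T2 CAS ⇒ ok; ctr=4 reg=3
step 10: T0 CAS ⇒ retry; ctr=4 reg=3

T2 = (1, 1)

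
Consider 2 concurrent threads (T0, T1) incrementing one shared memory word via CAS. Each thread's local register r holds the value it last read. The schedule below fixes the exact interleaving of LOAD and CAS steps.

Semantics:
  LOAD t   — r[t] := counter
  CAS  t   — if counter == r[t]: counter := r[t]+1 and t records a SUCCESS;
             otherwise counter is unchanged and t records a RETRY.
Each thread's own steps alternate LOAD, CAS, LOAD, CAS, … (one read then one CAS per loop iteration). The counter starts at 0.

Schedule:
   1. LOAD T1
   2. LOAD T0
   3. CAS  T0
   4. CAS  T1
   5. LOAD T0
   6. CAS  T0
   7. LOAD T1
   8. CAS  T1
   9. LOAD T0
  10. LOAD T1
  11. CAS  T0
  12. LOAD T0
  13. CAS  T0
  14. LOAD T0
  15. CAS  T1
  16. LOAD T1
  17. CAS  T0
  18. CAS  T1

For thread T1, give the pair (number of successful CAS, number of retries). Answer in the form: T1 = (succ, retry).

T1 = (1, 3)

[1] T1.load  rd  (counter 0, T1.r 0)
[2] T0.load  rd  (counter 0, T0.r 0)
[3] T0.cas  hit  (counter 1, T0.r 0)
[4] T1.cas  miss  (counter 1, T1.r 0)
[5] T0.load  rd  (counter 1, T0.r 1)
[6] T0.cas  hit  (counter 2, T0.r 1)
[7] T1.load  rd  (counter 2, T1.r 2)
[8] T1.cas  hit  (counter 3, T1.r 2)
[9] T0.load  rd  (counter 3, T0.r 3)
[10] T1.load  rd  (counter 3, T1.r 3)
[11] T0.cas  hit  (counter 4, T0.r 3)
[12] T0.load  rd  (counter 4, T0.r 4)
[13] T0.cas  hit  (counter 5, T0.r 4)
[14] T0.load  rd  (counter 5, T0.r 5)
[15] T1.cas  miss  (counter 5, T1.r 3)
[16] T1.load  rd  (counter 5, T1.r 5)
[17] T0.cas  hit  (counter 6, T0.r 5)
[18] T1.cas  miss  (counter 6, T1.r 5)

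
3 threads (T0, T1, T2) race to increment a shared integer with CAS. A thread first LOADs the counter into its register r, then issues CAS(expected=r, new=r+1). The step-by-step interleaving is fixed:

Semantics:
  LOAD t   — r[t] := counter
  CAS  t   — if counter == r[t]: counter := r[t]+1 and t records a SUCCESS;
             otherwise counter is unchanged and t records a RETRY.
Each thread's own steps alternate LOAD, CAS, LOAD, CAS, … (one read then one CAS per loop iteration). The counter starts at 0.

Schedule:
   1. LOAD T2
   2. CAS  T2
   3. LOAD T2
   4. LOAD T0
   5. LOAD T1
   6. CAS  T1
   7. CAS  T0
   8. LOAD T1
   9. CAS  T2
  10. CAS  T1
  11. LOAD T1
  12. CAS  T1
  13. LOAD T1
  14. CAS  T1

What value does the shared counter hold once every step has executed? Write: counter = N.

counter = 5

#1 T2 reads 0
#2 T2 CAS(0→1) writes; counter now 1
#3 T2 reads 1
#4 T0 reads 1
#5 T1 reads 1
#6 T1 CAS(1→2) writes; counter now 2
#7 T0 CAS(1→2) fails; counter now 2
#8 T1 reads 2
#9 T2 CAS(1→2) fails; counter now 2
#10 T1 CAS(2→3) writes; counter now 3
#11 T1 reads 3
#12 T1 CAS(3→4) writes; counter now 4
#13 T1 reads 4
#14 T1 CAS(4→5) writes; counter now 5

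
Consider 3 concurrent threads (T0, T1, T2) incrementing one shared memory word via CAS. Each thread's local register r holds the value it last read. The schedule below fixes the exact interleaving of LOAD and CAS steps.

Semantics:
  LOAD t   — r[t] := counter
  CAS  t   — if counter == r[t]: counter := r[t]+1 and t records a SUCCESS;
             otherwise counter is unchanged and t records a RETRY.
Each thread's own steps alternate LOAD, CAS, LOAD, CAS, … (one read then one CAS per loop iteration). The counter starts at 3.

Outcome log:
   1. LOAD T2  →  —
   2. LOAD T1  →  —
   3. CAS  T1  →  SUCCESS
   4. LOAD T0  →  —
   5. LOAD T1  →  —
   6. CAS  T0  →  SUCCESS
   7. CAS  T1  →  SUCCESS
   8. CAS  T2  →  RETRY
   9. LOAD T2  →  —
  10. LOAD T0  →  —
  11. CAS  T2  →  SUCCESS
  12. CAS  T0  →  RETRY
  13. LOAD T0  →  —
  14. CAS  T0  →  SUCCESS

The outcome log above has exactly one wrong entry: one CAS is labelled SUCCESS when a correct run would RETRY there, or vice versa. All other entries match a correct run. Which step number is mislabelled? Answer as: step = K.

Correct run:
[1] T2.load  rd  (counter 3, T2.r 3)
[2] T1.load  rd  (counter 3, T1.r 3)
[3] T1.cas  hit  (counter 4, T1.r 3)
[4] T0.load  rd  (counter 4, T0.r 4)
[5] T1.load  rd  (counter 4, T1.r 4)
[6] T0.cas  hit  (counter 5, T0.r 4)
[7] T1.cas  miss  (counter 5, T1.r 4)
[8] T2.cas  miss  (counter 5, T2.r 3)
[9] T2.load  rd  (counter 5, T2.r 5)
[10] T0.load  rd  (counter 5, T0.r 5)
[11] T2.cas  hit  (counter 6, T2.r 5)
[12] T0.cas  miss  (counter 6, T0.r 5)
[13] T0.load  rd  (counter 6, T0.r 6)
[14] T0.cas  hit  (counter 7, T0.r 6)
Mismatch at 7.

step = 7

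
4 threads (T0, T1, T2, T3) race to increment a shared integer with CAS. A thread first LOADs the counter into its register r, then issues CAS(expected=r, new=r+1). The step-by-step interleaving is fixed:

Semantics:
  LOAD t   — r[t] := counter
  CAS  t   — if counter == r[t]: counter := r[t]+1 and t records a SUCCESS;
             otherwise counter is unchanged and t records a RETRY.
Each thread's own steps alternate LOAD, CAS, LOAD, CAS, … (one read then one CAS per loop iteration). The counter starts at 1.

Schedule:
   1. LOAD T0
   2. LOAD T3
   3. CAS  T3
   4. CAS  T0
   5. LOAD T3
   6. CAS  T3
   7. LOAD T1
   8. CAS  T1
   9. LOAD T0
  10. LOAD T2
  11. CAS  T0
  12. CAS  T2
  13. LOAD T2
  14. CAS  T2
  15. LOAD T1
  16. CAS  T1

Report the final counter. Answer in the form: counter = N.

1. LOAD T0 → mem=1 r[T0]=1 [LOAD]
2. LOAD T3 → mem=1 r[T3]=1 [LOAD]
3. CAS T3 → mem=2 r[T3]=1 [OK]
4. CAS T0 → mem=2 r[T0]=1 [RETRY]
5. LOAD T3 → mem=2 r[T3]=2 [LOAD]
6. CAS T3 → mem=3 r[T3]=2 [OK]
7. LOAD T1 → mem=3 r[T1]=3 [LOAD]
8. CAS T1 → mem=4 r[T1]=3 [OK]
9. LOAD T0 → mem=4 r[T0]=4 [LOAD]
10. LOAD T2 → mem=4 r[T2]=4 [LOAD]
11. CAS T0 → mem=5 r[T0]=4 [OK]
12. CAS T2 → mem=5 r[T2]=4 [RETRY]
13. LOAD T2 → mem=5 r[T2]=5 [LOAD]
14. CAS T2 → mem=6 r[T2]=5 [OK]
15. LOAD T1 → mem=6 r[T1]=6 [LOAD]
16. CAS T1 → mem=7 r[T1]=6 [OK]

counter = 7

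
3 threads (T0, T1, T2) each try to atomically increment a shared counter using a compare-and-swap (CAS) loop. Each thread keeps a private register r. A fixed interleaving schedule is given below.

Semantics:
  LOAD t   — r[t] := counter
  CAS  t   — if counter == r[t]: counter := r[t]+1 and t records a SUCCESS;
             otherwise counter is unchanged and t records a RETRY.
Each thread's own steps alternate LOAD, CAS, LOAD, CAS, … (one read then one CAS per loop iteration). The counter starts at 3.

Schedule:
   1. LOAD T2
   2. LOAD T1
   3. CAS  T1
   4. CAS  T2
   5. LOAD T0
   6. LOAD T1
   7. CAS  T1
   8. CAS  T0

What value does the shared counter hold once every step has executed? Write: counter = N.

#1 T2 reads 3
#2 T1 reads 3
#3 T1 CAS(3→4) writes; counter now 4
#4 T2 CAS(3→4) fails; counter now 4
#5 T0 reads 4
#6 T1 reads 4
#7 T1 CAS(4→5) writes; counter now 5
#8 T0 CAS(4→5) fails; counter now 5

counter = 5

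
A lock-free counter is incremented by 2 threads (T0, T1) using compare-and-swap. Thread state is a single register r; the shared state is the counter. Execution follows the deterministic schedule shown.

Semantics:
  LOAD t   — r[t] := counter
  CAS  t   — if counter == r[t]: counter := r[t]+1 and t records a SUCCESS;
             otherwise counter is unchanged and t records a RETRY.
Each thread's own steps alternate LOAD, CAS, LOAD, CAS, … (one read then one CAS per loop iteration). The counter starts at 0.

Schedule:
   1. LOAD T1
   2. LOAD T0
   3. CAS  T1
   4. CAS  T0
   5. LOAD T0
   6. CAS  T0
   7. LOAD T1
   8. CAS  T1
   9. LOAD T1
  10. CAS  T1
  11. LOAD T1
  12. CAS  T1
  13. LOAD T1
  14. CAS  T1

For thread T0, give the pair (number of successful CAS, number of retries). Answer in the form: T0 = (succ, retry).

   1) LOAD T1:  M=0  r_T1=0
   2) LOAD T0:  M=0  r_T0=0
   3) CAS  T1:  M=1  r_T1=0 ✓
   4) CAS  T0:  M=1  r_T0=0 ✗
   5) LOAD T0:  M=1  r_T0=1
   6) CAS  T0:  M=2  r_T0=1 ✓
   7) LOAD T1:  M=2  r_T1=2
   8) CAS  T1:  M=3  r_T1=2 ✓
   9) LOAD T1:  M=3  r_T1=3
  10) CAS  T1:  M=4  r_T1=3 ✓
  11) LOAD T1:  M=4  r_T1=4
  12) CAS  T1:  M=5  r_T1=4 ✓
  13) LOAD T1:  M=5  r_T1=5
  14) CAS  T1:  M=6  r_T1=5 ✓

T0 = (1, 1)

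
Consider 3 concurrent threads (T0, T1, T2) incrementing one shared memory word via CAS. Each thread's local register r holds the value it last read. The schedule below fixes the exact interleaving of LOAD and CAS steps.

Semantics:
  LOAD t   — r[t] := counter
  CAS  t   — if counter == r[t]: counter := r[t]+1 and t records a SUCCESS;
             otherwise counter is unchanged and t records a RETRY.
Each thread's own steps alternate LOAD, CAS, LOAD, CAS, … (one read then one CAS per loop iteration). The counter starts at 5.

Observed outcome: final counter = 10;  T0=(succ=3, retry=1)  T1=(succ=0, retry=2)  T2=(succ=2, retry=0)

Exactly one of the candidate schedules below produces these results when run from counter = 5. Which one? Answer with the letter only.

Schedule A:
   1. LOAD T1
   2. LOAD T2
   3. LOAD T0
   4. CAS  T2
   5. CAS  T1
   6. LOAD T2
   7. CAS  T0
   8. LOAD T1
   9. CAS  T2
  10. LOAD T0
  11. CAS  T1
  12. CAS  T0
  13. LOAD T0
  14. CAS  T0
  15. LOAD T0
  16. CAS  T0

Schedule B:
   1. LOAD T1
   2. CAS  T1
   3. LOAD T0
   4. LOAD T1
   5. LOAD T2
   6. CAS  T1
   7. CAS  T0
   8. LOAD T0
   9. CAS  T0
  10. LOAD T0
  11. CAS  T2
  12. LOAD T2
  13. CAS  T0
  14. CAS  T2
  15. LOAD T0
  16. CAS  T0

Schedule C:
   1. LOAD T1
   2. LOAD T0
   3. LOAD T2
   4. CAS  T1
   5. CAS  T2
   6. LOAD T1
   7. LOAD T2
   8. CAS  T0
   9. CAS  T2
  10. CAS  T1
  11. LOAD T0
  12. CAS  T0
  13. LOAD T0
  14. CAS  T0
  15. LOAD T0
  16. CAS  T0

A

Run A:
1. LOAD T1 → mem=5 r[T1]=5 [LOAD]
2. LOAD T2 → mem=5 r[T2]=5 [LOAD]
3. LOAD T0 → mem=5 r[T0]=5 [LOAD]
4. CAS T2 → mem=6 r[T2]=5 [OK]
5. CAS T1 → mem=6 r[T1]=5 [RETRY]
6. LOAD T2 → mem=6 r[T2]=6 [LOAD]
7. CAS T0 → mem=6 r[T0]=5 [RETRY]
8. LOAD T1 → mem=6 r[T1]=6 [LOAD]
9. CAS T2 → mem=7 r[T2]=6 [OK]
10. LOAD T0 → mem=7 r[T0]=7 [LOAD]
11. CAS T1 → mem=7 r[T1]=6 [RETRY]
12. CAS T0 → mem=8 r[T0]=7 [OK]
13. LOAD T0 → mem=8 r[T0]=8 [LOAD]
14. CAS T0 → mem=9 r[T0]=8 [OK]
15. LOAD T0 → mem=9 r[T0]=9 [LOAD]
16. CAS T0 → mem=10 r[T0]=9 [OK]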